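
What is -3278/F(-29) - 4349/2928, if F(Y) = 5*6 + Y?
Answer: -9602333/2928 ≈ -3279.5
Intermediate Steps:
F(Y) = 30 + Y
-3278/F(-29) - 4349/2928 = -3278/(30 - 29) - 4349/2928 = -3278/1 - 4349*1/2928 = -3278*1 - 4349/2928 = -3278 - 4349/2928 = -9602333/2928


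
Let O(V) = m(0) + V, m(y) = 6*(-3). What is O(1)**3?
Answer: -4913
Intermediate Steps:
m(y) = -18
O(V) = -18 + V
O(1)**3 = (-18 + 1)**3 = (-17)**3 = -4913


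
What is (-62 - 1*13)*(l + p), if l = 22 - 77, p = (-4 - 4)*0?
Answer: 4125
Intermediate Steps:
p = 0 (p = -8*0 = 0)
l = -55
(-62 - 1*13)*(l + p) = (-62 - 1*13)*(-55 + 0) = (-62 - 13)*(-55) = -75*(-55) = 4125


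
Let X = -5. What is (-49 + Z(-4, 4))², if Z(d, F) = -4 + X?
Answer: 3364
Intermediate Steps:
Z(d, F) = -9 (Z(d, F) = -4 - 5 = -9)
(-49 + Z(-4, 4))² = (-49 - 9)² = (-58)² = 3364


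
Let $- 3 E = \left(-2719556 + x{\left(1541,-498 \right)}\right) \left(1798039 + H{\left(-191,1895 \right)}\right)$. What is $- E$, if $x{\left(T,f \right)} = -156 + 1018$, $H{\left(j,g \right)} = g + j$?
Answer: $- \frac{4892950495642}{3} \approx -1.631 \cdot 10^{12}$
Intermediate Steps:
$x{\left(T,f \right)} = 862$
$E = \frac{4892950495642}{3}$ ($E = - \frac{\left(-2719556 + 862\right) \left(1798039 + \left(1895 - 191\right)\right)}{3} = - \frac{\left(-2718694\right) \left(1798039 + 1704\right)}{3} = - \frac{\left(-2718694\right) 1799743}{3} = \left(- \frac{1}{3}\right) \left(-4892950495642\right) = \frac{4892950495642}{3} \approx 1.631 \cdot 10^{12}$)
$- E = \left(-1\right) \frac{4892950495642}{3} = - \frac{4892950495642}{3}$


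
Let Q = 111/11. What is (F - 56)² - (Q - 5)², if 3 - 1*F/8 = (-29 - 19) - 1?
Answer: 15678464/121 ≈ 1.2957e+5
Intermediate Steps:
Q = 111/11 (Q = 111*(1/11) = 111/11 ≈ 10.091)
F = 416 (F = 24 - 8*((-29 - 19) - 1) = 24 - 8*(-48 - 1) = 24 - 8*(-49) = 24 + 392 = 416)
(F - 56)² - (Q - 5)² = (416 - 56)² - (111/11 - 5)² = 360² - (56/11)² = 129600 - 1*3136/121 = 129600 - 3136/121 = 15678464/121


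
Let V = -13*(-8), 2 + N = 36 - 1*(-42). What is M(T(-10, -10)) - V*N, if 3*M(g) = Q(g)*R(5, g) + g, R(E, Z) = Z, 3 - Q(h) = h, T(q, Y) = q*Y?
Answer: -11104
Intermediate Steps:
T(q, Y) = Y*q
Q(h) = 3 - h
N = 76 (N = -2 + (36 - 1*(-42)) = -2 + (36 + 42) = -2 + 78 = 76)
V = 104
M(g) = g/3 + g*(3 - g)/3 (M(g) = ((3 - g)*g + g)/3 = (g*(3 - g) + g)/3 = (g + g*(3 - g))/3 = g/3 + g*(3 - g)/3)
M(T(-10, -10)) - V*N = (-10*(-10))*(4 - (-10)*(-10))/3 - 104*76 = (⅓)*100*(4 - 1*100) - 1*7904 = (⅓)*100*(4 - 100) - 7904 = (⅓)*100*(-96) - 7904 = -3200 - 7904 = -11104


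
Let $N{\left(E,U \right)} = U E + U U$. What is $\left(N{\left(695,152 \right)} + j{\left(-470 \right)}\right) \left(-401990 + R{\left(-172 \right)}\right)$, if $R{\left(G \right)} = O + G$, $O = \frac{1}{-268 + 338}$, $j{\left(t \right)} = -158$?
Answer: $- \frac{1809934038327}{35} \approx -5.1712 \cdot 10^{10}$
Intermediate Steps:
$N{\left(E,U \right)} = U^{2} + E U$ ($N{\left(E,U \right)} = E U + U^{2} = U^{2} + E U$)
$O = \frac{1}{70} \approx 0.014286$
$R{\left(G \right)} = \frac{1}{70} + G$
$\left(N{\left(695,152 \right)} + j{\left(-470 \right)}\right) \left(-401990 + R{\left(-172 \right)}\right) = \left(152 \left(695 + 152\right) - 158\right) \left(-401990 + \left(\frac{1}{70} - 172\right)\right) = \left(152 \cdot 847 - 158\right) \left(-401990 - \frac{12039}{70}\right) = \left(128744 - 158\right) \left(- \frac{28151339}{70}\right) = 128586 \left(- \frac{28151339}{70}\right) = - \frac{1809934038327}{35}$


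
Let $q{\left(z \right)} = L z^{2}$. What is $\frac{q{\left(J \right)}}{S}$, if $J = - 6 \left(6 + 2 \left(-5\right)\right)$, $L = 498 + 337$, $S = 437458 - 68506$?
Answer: $\frac{20040}{15373} \approx 1.3036$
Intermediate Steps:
$S = 368952$
$L = 835$
$J = 24$ ($J = - 6 \left(6 - 10\right) = \left(-6\right) \left(-4\right) = 24$)
$q{\left(z \right)} = 835 z^{2}$
$\frac{q{\left(J \right)}}{S} = \frac{835 \cdot 24^{2}}{368952} = 835 \cdot 576 \cdot \frac{1}{368952} = 480960 \cdot \frac{1}{368952} = \frac{20040}{15373}$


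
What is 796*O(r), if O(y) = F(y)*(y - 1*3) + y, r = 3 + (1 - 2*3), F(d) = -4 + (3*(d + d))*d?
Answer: -81192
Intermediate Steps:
F(d) = -4 + 6*d**2 (F(d) = -4 + (3*(2*d))*d = -4 + (6*d)*d = -4 + 6*d**2)
r = -2 (r = 3 + (1 - 6) = 3 - 5 = -2)
O(y) = y + (-4 + 6*y**2)*(-3 + y) (O(y) = (-4 + 6*y**2)*(y - 1*3) + y = (-4 + 6*y**2)*(y - 3) + y = (-4 + 6*y**2)*(-3 + y) + y = y + (-4 + 6*y**2)*(-3 + y))
796*O(r) = 796*(12 - 18*(-2)**2 - 3*(-2) + 6*(-2)**3) = 796*(12 - 18*4 + 6 + 6*(-8)) = 796*(12 - 72 + 6 - 48) = 796*(-102) = -81192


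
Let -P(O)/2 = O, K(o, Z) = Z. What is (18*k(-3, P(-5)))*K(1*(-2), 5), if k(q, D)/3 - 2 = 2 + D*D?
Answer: 28080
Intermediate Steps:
P(O) = -2*O
k(q, D) = 12 + 3*D² (k(q, D) = 6 + 3*(2 + D*D) = 6 + 3*(2 + D²) = 6 + (6 + 3*D²) = 12 + 3*D²)
(18*k(-3, P(-5)))*K(1*(-2), 5) = (18*(12 + 3*(-2*(-5))²))*5 = (18*(12 + 3*10²))*5 = (18*(12 + 3*100))*5 = (18*(12 + 300))*5 = (18*312)*5 = 5616*5 = 28080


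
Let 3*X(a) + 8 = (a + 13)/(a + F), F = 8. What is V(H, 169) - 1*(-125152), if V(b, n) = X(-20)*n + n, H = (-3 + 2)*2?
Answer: 4496515/36 ≈ 1.2490e+5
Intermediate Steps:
X(a) = -8/3 + (13 + a)/(3*(8 + a)) (X(a) = -8/3 + ((a + 13)/(a + 8))/3 = -8/3 + ((13 + a)/(8 + a))/3 = -8/3 + (13 + a)/(3*(8 + a)))
H = -2 (H = -1*2 = -2)
V(b, n) = -53*n/36 (V(b, n) = ((-51 - 7*(-20))/(3*(8 - 20)))*n + n = ((⅓)*(-51 + 140)/(-12))*n + n = ((⅓)*(-1/12)*89)*n + n = -89*n/36 + n = -53*n/36)
V(H, 169) - 1*(-125152) = -53/36*169 - 1*(-125152) = -8957/36 + 125152 = 4496515/36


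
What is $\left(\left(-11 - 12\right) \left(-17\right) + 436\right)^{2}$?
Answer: $683929$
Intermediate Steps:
$\left(\left(-11 - 12\right) \left(-17\right) + 436\right)^{2} = \left(\left(-23\right) \left(-17\right) + 436\right)^{2} = \left(391 + 436\right)^{2} = 827^{2} = 683929$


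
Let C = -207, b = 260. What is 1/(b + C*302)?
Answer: -1/62254 ≈ -1.6063e-5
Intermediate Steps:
1/(b + C*302) = 1/(260 - 207*302) = 1/(260 - 62514) = 1/(-62254) = -1/62254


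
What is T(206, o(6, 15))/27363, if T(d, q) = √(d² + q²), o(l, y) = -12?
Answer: 2*√10645/27363 ≈ 0.0075412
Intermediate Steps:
T(206, o(6, 15))/27363 = √(206² + (-12)²)/27363 = √(42436 + 144)*(1/27363) = √42580*(1/27363) = (2*√10645)*(1/27363) = 2*√10645/27363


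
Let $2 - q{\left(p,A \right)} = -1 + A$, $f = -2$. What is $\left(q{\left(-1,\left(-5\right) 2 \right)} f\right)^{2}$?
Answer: $676$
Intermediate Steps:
$q{\left(p,A \right)} = 3 - A$ ($q{\left(p,A \right)} = 2 - \left(-1 + A\right) = 3 - A$)
$\left(q{\left(-1,\left(-5\right) 2 \right)} f\right)^{2} = \left(\left(3 - \left(-5\right) 2\right) \left(-2\right)\right)^{2} = \left(\left(3 - -10\right) \left(-2\right)\right)^{2} = \left(\left(3 + 10\right) \left(-2\right)\right)^{2} = \left(13 \left(-2\right)\right)^{2} = \left(-26\right)^{2} = 676$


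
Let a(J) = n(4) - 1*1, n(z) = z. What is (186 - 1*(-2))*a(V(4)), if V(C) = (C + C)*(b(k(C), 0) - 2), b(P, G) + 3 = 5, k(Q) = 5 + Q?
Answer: 564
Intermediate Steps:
b(P, G) = 2 (b(P, G) = -3 + 5 = 2)
V(C) = 0 (V(C) = (C + C)*(2 - 2) = (2*C)*0 = 0)
a(J) = 3 (a(J) = 4 - 1*1 = 4 - 1 = 3)
(186 - 1*(-2))*a(V(4)) = (186 - 1*(-2))*3 = (186 + 2)*3 = 188*3 = 564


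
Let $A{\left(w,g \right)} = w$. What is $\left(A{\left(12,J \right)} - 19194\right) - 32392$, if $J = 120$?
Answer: $-51574$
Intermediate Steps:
$\left(A{\left(12,J \right)} - 19194\right) - 32392 = \left(12 - 19194\right) - 32392 = -19182 - 32392 = -51574$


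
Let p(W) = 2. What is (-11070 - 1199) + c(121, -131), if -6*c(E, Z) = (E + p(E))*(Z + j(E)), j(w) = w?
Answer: -12064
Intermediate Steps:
c(E, Z) = -(2 + E)*(E + Z)/6 (c(E, Z) = -(E + 2)*(Z + E)/6 = -(2 + E)*(E + Z)/6)
(-11070 - 1199) + c(121, -131) = (-11070 - 1199) + (-⅓*121 - ⅓*(-131) - ⅙*121² - ⅙*121*(-131)) = -12269 + (-121/3 + 131/3 - ⅙*14641 + 15851/6) = -12269 + (-121/3 + 131/3 - 14641/6 + 15851/6) = -12269 + 205 = -12064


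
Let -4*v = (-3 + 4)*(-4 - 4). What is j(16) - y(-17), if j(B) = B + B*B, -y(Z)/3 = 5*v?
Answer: 302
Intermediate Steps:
v = 2 (v = -(-3 + 4)*(-4 - 4)/4 = -(-8)/4 = -¼*(-8) = 2)
y(Z) = -30 (y(Z) = -15*2 = -3*10 = -30)
j(B) = B + B²
j(16) - y(-17) = 16*(1 + 16) - 1*(-30) = 16*17 + 30 = 272 + 30 = 302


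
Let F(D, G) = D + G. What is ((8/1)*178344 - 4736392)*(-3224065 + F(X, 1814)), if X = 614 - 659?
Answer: 10664639733440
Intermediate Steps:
X = -45
((8/1)*178344 - 4736392)*(-3224065 + F(X, 1814)) = ((8/1)*178344 - 4736392)*(-3224065 + (-45 + 1814)) = ((8*1)*178344 - 4736392)*(-3224065 + 1769) = (8*178344 - 4736392)*(-3222296) = (1426752 - 4736392)*(-3222296) = -3309640*(-3222296) = 10664639733440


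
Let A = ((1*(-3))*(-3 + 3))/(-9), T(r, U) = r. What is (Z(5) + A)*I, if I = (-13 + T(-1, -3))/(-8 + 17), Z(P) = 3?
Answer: -14/3 ≈ -4.6667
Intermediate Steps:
I = -14/9 (I = (-13 - 1)/(-8 + 17) = -14/9 ≈ -1.5556)
A = 0 (A = -3*0*(-⅑) = 0*(-⅑) = 0)
(Z(5) + A)*I = (3 + 0)*(-14/9) = 3*(-14/9) = -14/3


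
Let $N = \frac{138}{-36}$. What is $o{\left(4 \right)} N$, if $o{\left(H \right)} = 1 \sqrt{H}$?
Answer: $- \frac{23}{3} \approx -7.6667$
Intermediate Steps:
$o{\left(H \right)} = \sqrt{H}$
$N = - \frac{23}{6}$ ($N = 138 \left(- \frac{1}{36}\right) = - \frac{23}{6} \approx -3.8333$)
$o{\left(4 \right)} N = \sqrt{4} \left(- \frac{23}{6}\right) = 2 \left(- \frac{23}{6}\right) = - \frac{23}{3}$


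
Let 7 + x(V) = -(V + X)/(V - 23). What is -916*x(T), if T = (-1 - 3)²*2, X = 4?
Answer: 10076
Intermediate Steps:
T = 32 (T = (-4)²*2 = 16*2 = 32)
x(V) = -7 - (4 + V)/(-23 + V) (x(V) = -7 - (V + 4)/(V - 23) = -7 - (4 + V)/(-23 + V))
-916*x(T) = -916*(157 - 8*32)/(-23 + 32) = -916*(157 - 256)/9 = -916*(-99)/9 = -916*(-11) = 10076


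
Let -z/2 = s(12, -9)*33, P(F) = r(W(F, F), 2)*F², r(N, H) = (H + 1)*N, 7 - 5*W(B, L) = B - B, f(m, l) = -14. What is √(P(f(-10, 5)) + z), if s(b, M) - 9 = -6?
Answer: √15630/5 ≈ 25.004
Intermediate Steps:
W(B, L) = 7/5 (W(B, L) = 7/5 - (B - B)/5 = 7/5 - ⅕*0 = 7/5 + 0 = 7/5)
s(b, M) = 3 (s(b, M) = 9 - 6 = 3)
r(N, H) = N*(1 + H) (r(N, H) = (1 + H)*N = N*(1 + H))
P(F) = 21*F²/5 (P(F) = (7*(1 + 2)/5)*F² = ((7/5)*3)*F² = 21*F²/5)
z = -198 (z = -6*33 = -2*99 = -198)
√(P(f(-10, 5)) + z) = √((21/5)*(-14)² - 198) = √((21/5)*196 - 198) = √(4116/5 - 198) = √(3126/5) = √15630/5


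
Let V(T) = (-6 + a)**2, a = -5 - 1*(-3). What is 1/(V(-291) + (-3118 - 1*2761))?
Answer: -1/5815 ≈ -0.00017197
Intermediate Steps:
a = -2 (a = -5 + 3 = -2)
V(T) = 64 (V(T) = (-6 - 2)**2 = (-8)**2 = 64)
1/(V(-291) + (-3118 - 1*2761)) = 1/(64 + (-3118 - 1*2761)) = 1/(64 + (-3118 - 2761)) = 1/(64 - 5879) = 1/(-5815) = -1/5815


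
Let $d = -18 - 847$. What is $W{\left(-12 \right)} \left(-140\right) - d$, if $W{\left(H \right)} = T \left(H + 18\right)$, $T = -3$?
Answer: $3385$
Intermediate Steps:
$W{\left(H \right)} = -54 - 3 H$ ($W{\left(H \right)} = - 3 \left(H + 18\right) = - 3 \left(18 + H\right) = -54 - 3 H$)
$d = -865$ ($d = -18 - 847 = -865$)
$W{\left(-12 \right)} \left(-140\right) - d = \left(-54 - -36\right) \left(-140\right) - -865 = \left(-54 + 36\right) \left(-140\right) + 865 = \left(-18\right) \left(-140\right) + 865 = 2520 + 865 = 3385$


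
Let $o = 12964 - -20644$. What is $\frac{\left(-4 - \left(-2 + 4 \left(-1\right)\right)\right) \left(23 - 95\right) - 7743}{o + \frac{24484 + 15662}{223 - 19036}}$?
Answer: $- \frac{16486459}{70247462} \approx -0.23469$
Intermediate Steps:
$o = 33608$ ($o = 12964 + 20644 = 33608$)
$\frac{\left(-4 - \left(-2 + 4 \left(-1\right)\right)\right) \left(23 - 95\right) - 7743}{o + \frac{24484 + 15662}{223 - 19036}} = \frac{\left(-4 - \left(-2 + 4 \left(-1\right)\right)\right) \left(23 - 95\right) - 7743}{33608 + \frac{24484 + 15662}{223 - 19036}} = \frac{\left(-4 - \left(-2 - 4\right)\right) \left(-72\right) - 7743}{33608 + \frac{40146}{-18813}} = \frac{\left(-4 - -6\right) \left(-72\right) - 7743}{33608 + 40146 \left(- \frac{1}{18813}\right)} = \frac{\left(-4 + 6\right) \left(-72\right) - 7743}{33608 - \frac{13382}{6271}} = \frac{2 \left(-72\right) - 7743}{\frac{210742386}{6271}} = \left(-144 - 7743\right) \frac{6271}{210742386} = \left(-7887\right) \frac{6271}{210742386} = - \frac{16486459}{70247462}$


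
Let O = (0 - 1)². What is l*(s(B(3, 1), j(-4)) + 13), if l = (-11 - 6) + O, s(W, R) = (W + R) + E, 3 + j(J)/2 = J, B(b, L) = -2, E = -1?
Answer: 64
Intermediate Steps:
j(J) = -6 + 2*J
s(W, R) = -1 + R + W (s(W, R) = (W + R) - 1 = (R + W) - 1 = -1 + R + W)
O = 1 (O = (-1)² = 1)
l = -16 (l = (-11 - 6) + 1 = -17 + 1 = -16)
l*(s(B(3, 1), j(-4)) + 13) = -16*((-1 + (-6 + 2*(-4)) - 2) + 13) = -16*((-1 + (-6 - 8) - 2) + 13) = -16*((-1 - 14 - 2) + 13) = -16*(-17 + 13) = -16*(-4) = 64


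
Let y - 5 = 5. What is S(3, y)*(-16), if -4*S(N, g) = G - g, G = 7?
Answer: -12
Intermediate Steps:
y = 10 (y = 5 + 5 = 10)
S(N, g) = -7/4 + g/4 (S(N, g) = -(7 - g)/4 = -7/4 + g/4)
S(3, y)*(-16) = (-7/4 + (¼)*10)*(-16) = (-7/4 + 5/2)*(-16) = (¾)*(-16) = -12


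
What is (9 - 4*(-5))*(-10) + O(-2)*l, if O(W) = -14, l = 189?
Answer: -2936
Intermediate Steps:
(9 - 4*(-5))*(-10) + O(-2)*l = (9 - 4*(-5))*(-10) - 14*189 = (9 + 20)*(-10) - 2646 = 29*(-10) - 2646 = -290 - 2646 = -2936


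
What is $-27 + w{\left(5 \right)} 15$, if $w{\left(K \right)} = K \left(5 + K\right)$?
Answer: $723$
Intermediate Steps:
$-27 + w{\left(5 \right)} 15 = -27 + 5 \left(5 + 5\right) 15 = -27 + 5 \cdot 10 \cdot 15 = -27 + 50 \cdot 15 = -27 + 750 = 723$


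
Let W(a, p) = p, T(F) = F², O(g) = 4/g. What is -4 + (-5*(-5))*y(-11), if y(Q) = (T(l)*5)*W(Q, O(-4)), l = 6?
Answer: -4504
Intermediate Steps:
y(Q) = -180 (y(Q) = (6²*5)*(4/(-4)) = (36*5)*(4*(-¼)) = 180*(-1) = -180)
-4 + (-5*(-5))*y(-11) = -4 - 5*(-5)*(-180) = -4 + 25*(-180) = -4 - 4500 = -4504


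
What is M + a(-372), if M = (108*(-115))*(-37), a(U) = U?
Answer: 459168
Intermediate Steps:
M = 459540 (M = -12420*(-37) = 459540)
M + a(-372) = 459540 - 372 = 459168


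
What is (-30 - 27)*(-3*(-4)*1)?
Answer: -684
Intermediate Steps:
(-30 - 27)*(-3*(-4)*1) = -684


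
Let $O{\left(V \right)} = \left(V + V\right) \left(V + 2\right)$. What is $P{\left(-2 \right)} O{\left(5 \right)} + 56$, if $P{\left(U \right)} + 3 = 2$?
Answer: $-14$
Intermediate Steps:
$O{\left(V \right)} = 2 V \left(2 + V\right)$
$P{\left(U \right)} = -1$ ($P{\left(U \right)} = -3 + 2 = -1$)
$P{\left(-2 \right)} O{\left(5 \right)} + 56 = - 2 \cdot 5 \left(2 + 5\right) + 56 = - 2 \cdot 5 \cdot 7 + 56 = \left(-1\right) 70 + 56 = -70 + 56 = -14$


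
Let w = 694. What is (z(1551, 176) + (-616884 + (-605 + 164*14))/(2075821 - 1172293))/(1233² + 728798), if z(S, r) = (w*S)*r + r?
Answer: 171169331179367/2032113078936 ≈ 84.232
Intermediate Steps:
z(S, r) = r + 694*S*r (z(S, r) = (694*S)*r + r = 694*S*r + r = r + 694*S*r)
(z(1551, 176) + (-616884 + (-605 + 164*14))/(2075821 - 1172293))/(1233² + 728798) = (176*(1 + 694*1551) + (-616884 + (-605 + 164*14))/(2075821 - 1172293))/(1233² + 728798) = (176*(1 + 1076394) + (-616884 + (-605 + 2296))/903528)/(1520289 + 728798) = (176*1076395 + (-616884 + 1691)*(1/903528))/2249087 = (189445520 - 615193*1/903528)*(1/2249087) = (189445520 - 615193/903528)*(1/2249087) = (171169331179367/903528)*(1/2249087) = 171169331179367/2032113078936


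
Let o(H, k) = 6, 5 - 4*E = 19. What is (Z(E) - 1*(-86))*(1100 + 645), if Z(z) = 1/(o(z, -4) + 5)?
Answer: 1652515/11 ≈ 1.5023e+5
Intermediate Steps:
E = -7/2 (E = 5/4 - ¼*19 = 5/4 - 19/4 = -7/2 ≈ -3.5000)
Z(z) = 1/11 (Z(z) = 1/(6 + 5) = 1/11)
(Z(E) - 1*(-86))*(1100 + 645) = (1/11 - 1*(-86))*(1100 + 645) = (1/11 + 86)*1745 = (947/11)*1745 = 1652515/11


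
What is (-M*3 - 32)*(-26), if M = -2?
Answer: 676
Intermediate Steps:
(-M*3 - 32)*(-26) = (-1*(-2)*3 - 32)*(-26) = (2*3 - 32)*(-26) = (6 - 32)*(-26) = -26*(-26) = 676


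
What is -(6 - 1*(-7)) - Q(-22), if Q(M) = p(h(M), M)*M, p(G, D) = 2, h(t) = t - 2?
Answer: 31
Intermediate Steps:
h(t) = -2 + t
Q(M) = 2*M
-(6 - 1*(-7)) - Q(-22) = -(6 - 1*(-7)) - 2*(-22) = -(6 + 7) - 1*(-44) = -1*13 + 44 = -13 + 44 = 31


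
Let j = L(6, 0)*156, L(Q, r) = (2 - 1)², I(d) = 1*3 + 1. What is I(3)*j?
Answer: 624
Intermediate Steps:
I(d) = 4 (I(d) = 3 + 1 = 4)
L(Q, r) = 1 (L(Q, r) = 1² = 1)
j = 156 (j = 1*156 = 156)
I(3)*j = 4*156 = 624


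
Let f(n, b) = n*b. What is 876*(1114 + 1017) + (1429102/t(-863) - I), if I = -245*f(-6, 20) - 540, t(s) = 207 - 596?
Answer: 713512442/389 ≈ 1.8342e+6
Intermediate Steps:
f(n, b) = b*n
t(s) = -389
I = 28860 (I = -4900*(-6) - 540 = -245*(-120) - 540 = 29400 - 540 = 28860)
876*(1114 + 1017) + (1429102/t(-863) - I) = 876*(1114 + 1017) + (1429102/(-389) - 1*28860) = 876*2131 + (1429102*(-1/389) - 28860) = 1866756 + (-1429102/389 - 28860) = 1866756 - 12655642/389 = 713512442/389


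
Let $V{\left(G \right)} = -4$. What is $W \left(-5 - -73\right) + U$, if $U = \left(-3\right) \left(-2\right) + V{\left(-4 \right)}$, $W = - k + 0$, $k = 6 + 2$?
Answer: $-542$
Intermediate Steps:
$k = 8$
$W = -8$ ($W = \left(-1\right) 8 + 0 = -8 + 0 = -8$)
$U = 2$ ($U = \left(-3\right) \left(-2\right) - 4 = 6 - 4 = 2$)
$W \left(-5 - -73\right) + U = - 8 \left(-5 - -73\right) + 2 = - 8 \left(-5 + 73\right) + 2 = \left(-8\right) 68 + 2 = -544 + 2 = -542$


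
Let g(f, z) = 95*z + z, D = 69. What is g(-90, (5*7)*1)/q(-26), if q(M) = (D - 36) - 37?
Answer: -840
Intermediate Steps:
q(M) = -4 (q(M) = (69 - 36) - 37 = 33 - 37 = -4)
g(f, z) = 96*z
g(-90, (5*7)*1)/q(-26) = (96*((5*7)*1))/(-4) = (96*(35*1))*(-¼) = (96*35)*(-¼) = 3360*(-¼) = -840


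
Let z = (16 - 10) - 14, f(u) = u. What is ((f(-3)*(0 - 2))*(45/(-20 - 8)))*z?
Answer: 540/7 ≈ 77.143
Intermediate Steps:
z = -8 (z = 6 - 14 = -8)
((f(-3)*(0 - 2))*(45/(-20 - 8)))*z = ((-3*(0 - 2))*(45/(-20 - 8)))*(-8) = ((-3*(-2))*(45/(-28)))*(-8) = (6*(45*(-1/28)))*(-8) = (6*(-45/28))*(-8) = -135/14*(-8) = 540/7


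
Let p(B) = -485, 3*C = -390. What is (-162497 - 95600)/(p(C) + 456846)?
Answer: -258097/456361 ≈ -0.56555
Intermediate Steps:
C = -130 (C = (⅓)*(-390) = -130)
(-162497 - 95600)/(p(C) + 456846) = (-162497 - 95600)/(-485 + 456846) = -258097/456361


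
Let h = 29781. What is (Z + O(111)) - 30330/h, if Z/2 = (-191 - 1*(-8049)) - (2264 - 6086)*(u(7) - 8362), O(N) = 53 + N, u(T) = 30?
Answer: -210697031122/3309 ≈ -6.3674e+7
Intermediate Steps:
Z = -63674092 (Z = 2*((-191 - 1*(-8049)) - (2264 - 6086)*(30 - 8362)) = 2*((-191 + 8049) - (-3822)*(-8332)) = 2*(7858 - 1*31844904) = 2*(7858 - 31844904) = 2*(-31837046) = -63674092)
(Z + O(111)) - 30330/h = (-63674092 + (53 + 111)) - 30330/29781 = (-63674092 + 164) - 30330*1/29781 = -63673928 - 3370/3309 = -210697031122/3309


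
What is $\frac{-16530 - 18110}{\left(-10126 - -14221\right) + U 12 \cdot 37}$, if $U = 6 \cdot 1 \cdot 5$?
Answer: $- \frac{6928}{3483} \approx -1.9891$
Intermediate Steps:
$U = 30$ ($U = 6 \cdot 5 = 30$)
$\frac{-16530 - 18110}{\left(-10126 - -14221\right) + U 12 \cdot 37} = \frac{-16530 - 18110}{\left(-10126 - -14221\right) + 30 \cdot 12 \cdot 37} = - \frac{34640}{\left(-10126 + 14221\right) + 360 \cdot 37} = - \frac{34640}{4095 + 13320} = - \frac{34640}{17415} = \left(-34640\right) \frac{1}{17415} = - \frac{6928}{3483}$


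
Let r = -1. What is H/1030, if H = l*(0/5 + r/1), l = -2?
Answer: 1/515 ≈ 0.0019417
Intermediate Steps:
H = 2 (H = -2*(0/5 - 1/1) = -2*(0*(⅕) - 1*1) = -2*(0 - 1) = -2*(-1) = 2)
H/1030 = 2/1030 = (1/1030)*2 = 1/515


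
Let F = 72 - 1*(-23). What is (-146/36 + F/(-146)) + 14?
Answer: 6106/657 ≈ 9.2938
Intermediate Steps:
F = 95 (F = 72 + 23 = 95)
(-146/36 + F/(-146)) + 14 = (-146/36 + 95/(-146)) + 14 = (-146*1/36 + 95*(-1/146)) + 14 = (-73/18 - 95/146) + 14 = -3092/657 + 14 = 6106/657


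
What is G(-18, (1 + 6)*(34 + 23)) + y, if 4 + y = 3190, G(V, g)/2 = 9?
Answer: 3204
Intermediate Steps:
G(V, g) = 18 (G(V, g) = 2*9 = 18)
y = 3186 (y = -4 + 3190 = 3186)
G(-18, (1 + 6)*(34 + 23)) + y = 18 + 3186 = 3204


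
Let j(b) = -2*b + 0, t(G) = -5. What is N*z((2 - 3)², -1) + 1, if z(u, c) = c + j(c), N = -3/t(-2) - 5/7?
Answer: 31/35 ≈ 0.88571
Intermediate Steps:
j(b) = -2*b
N = -4/35 (N = -3/(-5) - 5/7 = -3*(-⅕) - 5*⅐ = ⅗ - 5/7 = -4/35 ≈ -0.11429)
z(u, c) = -c (z(u, c) = c - 2*c = -c)
N*z((2 - 3)², -1) + 1 = -(-4)*(-1)/35 + 1 = -4/35*1 + 1 = -4/35 + 1 = 31/35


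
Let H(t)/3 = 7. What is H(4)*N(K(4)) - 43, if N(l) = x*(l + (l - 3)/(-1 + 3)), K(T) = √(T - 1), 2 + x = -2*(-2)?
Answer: -106 + 63*√3 ≈ 3.1192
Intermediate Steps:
H(t) = 21 (H(t) = 3*7 = 21)
x = 2 (x = -2 - 2*(-2) = -2 + 4 = 2)
K(T) = √(-1 + T)
N(l) = -3 + 3*l (N(l) = 2*(l + (l - 3)/(-1 + 3)) = 2*(l + (-3 + l)/2) = 2*(l + (-3 + l)*(½)) = 2*(l + (-3/2 + l/2)) = 2*(-3/2 + 3*l/2) = -3 + 3*l)
H(4)*N(K(4)) - 43 = 21*(-3 + 3*√(-1 + 4)) - 43 = 21*(-3 + 3*√3) - 43 = (-63 + 63*√3) - 43 = -106 + 63*√3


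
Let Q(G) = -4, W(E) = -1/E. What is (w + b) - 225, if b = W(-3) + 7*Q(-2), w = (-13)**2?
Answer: -251/3 ≈ -83.667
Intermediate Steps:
w = 169
b = -83/3 (b = -1/(-3) + 7*(-4) = -1*(-1/3) - 28 = 1/3 - 28 = -83/3 ≈ -27.667)
(w + b) - 225 = (169 - 83/3) - 225 = 424/3 - 225 = -251/3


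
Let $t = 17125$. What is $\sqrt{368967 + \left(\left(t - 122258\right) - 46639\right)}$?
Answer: $11 \sqrt{1795} \approx 466.04$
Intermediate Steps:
$\sqrt{368967 + \left(\left(t - 122258\right) - 46639\right)} = \sqrt{368967 + \left(\left(17125 - 122258\right) - 46639\right)} = \sqrt{368967 - 151772} = \sqrt{217195} = 11 \sqrt{1795}$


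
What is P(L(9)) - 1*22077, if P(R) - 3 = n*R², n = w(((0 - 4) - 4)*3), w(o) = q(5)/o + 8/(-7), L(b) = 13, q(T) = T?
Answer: -3746795/168 ≈ -22302.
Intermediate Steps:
w(o) = -8/7 + 5/o (w(o) = 5/o + 8/(-7) = 5/o + 8*(-⅐) = 5/o - 8/7 = -8/7 + 5/o)
n = -227/168 (n = -8/7 + 5/((((0 - 4) - 4)*3)) = -8/7 + 5/(((-4 - 4)*3)) = -8/7 + 5/((-8*3)) = -8/7 + 5/(-24) = -8/7 + 5*(-1/24) = -8/7 - 5/24 = -227/168 ≈ -1.3512)
P(R) = 3 - 227*R²/168
P(L(9)) - 1*22077 = (3 - 227/168*13²) - 1*22077 = (3 - 227/168*169) - 22077 = (3 - 38363/168) - 22077 = -37859/168 - 22077 = -3746795/168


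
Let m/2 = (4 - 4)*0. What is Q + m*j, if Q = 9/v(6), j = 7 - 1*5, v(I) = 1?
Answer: 9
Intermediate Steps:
m = 0 (m = 2*((4 - 4)*0) = 2*(0*0) = 2*0 = 0)
j = 2 (j = 7 - 5 = 2)
Q = 9 (Q = 9/1 = 9*1 = 9)
Q + m*j = 9 + 0*2 = 9 + 0 = 9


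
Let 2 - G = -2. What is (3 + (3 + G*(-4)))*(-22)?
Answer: 220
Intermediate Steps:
G = 4 (G = 2 - 1*(-2) = 2 + 2 = 4)
(3 + (3 + G*(-4)))*(-22) = (3 + (3 + 4*(-4)))*(-22) = (3 + (3 - 16))*(-22) = (3 - 13)*(-22) = -10*(-22) = 220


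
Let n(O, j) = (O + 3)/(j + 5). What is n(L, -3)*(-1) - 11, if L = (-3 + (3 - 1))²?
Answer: -13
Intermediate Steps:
L = 1 (L = (-3 + 2)² = (-1)² = 1)
n(O, j) = (3 + O)/(5 + j)
n(L, -3)*(-1) - 11 = ((3 + 1)/(5 - 3))*(-1) - 11 = (4/2)*(-1) - 11 = ((½)*4)*(-1) - 11 = 2*(-1) - 11 = -2 - 11 = -13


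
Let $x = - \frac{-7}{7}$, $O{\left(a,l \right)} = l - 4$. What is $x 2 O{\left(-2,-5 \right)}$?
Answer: $-18$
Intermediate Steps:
$O{\left(a,l \right)} = -4 + l$
$x = 1$ ($x = - \frac{-7}{7} = \left(-1\right) \left(-1\right) = 1$)
$x 2 O{\left(-2,-5 \right)} = 1 \cdot 2 \left(-4 - 5\right) = 2 \left(-9\right) = -18$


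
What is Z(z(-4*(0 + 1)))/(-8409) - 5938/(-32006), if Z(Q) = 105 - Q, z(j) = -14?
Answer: 23061964/134569227 ≈ 0.17138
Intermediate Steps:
Z(z(-4*(0 + 1)))/(-8409) - 5938/(-32006) = (105 - 1*(-14))/(-8409) - 5938/(-32006) = (105 + 14)*(-1/8409) - 5938*(-1/32006) = 119*(-1/8409) + 2969/16003 = -119/8409 + 2969/16003 = 23061964/134569227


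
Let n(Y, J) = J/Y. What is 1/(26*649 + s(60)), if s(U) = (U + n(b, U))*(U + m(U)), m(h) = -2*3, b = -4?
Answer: 1/19304 ≈ 5.1803e-5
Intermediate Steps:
m(h) = -6
s(U) = 3*U*(-6 + U)/4 (s(U) = (U + U/(-4))*(U - 6) = (U + U*(-¼))*(-6 + U) = (U - U/4)*(-6 + U) = (3*U/4)*(-6 + U) = 3*U*(-6 + U)/4)
1/(26*649 + s(60)) = 1/(26*649 + (¾)*60*(-6 + 60)) = 1/(16874 + (¾)*60*54) = 1/(16874 + 2430) = 1/19304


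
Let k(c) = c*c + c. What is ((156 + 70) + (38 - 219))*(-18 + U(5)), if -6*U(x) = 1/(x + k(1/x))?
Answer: -212595/262 ≈ -811.43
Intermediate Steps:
k(c) = c + c² (k(c) = c² + c = c + c²)
U(x) = -1/(6*(x + (1 + 1/x)/x))
((156 + 70) + (38 - 219))*(-18 + U(5)) = ((156 + 70) + (38 - 219))*(-18 - 1*5²/(6 + 6*5 + 6*5³)) = (226 - 181)*(-18 - 1*25/(6 + 30 + 6*125)) = 45*(-18 - 1*25/(6 + 30 + 750)) = 45*(-18 - 1*25/786) = 45*(-18 - 1*25*1/786) = 45*(-18 - 25/786) = 45*(-14173/786) = -212595/262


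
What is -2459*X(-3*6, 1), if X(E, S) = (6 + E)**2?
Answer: -354096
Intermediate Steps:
-2459*X(-3*6, 1) = -2459*(6 - 3*6)**2 = -2459*(6 - 18)**2 = -2459*(-12)**2 = -2459*144 = -354096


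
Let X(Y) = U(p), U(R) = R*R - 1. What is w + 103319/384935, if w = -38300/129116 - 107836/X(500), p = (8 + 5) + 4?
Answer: -334999369104463/894622814280 ≈ -374.46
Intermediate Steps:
p = 17 (p = 13 + 4 = 17)
U(R) = -1 + R² (U(R) = R² - 1 = -1 + R²)
X(Y) = 288 (X(Y) = -1 + 17² = -1 + 289 = 288)
w = -870898961/2324088 (w = -38300/129116 - 107836/288 = -38300*1/129116 - 107836*1/288 = -9575/32279 - 26959/72 = -870898961/2324088 ≈ -374.73)
w + 103319/384935 = -870898961/2324088 + 103319/384935 = -334999369104463/894622814280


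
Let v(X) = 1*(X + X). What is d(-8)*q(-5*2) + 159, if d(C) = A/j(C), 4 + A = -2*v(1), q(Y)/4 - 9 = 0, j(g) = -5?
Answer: 1083/5 ≈ 216.60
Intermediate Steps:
q(Y) = 36 (q(Y) = 36 + 4*0 = 36 + 0 = 36)
v(X) = 2*X (v(X) = 1*(2*X) = 2*X)
A = -8 (A = -4 - 4 = -8)
d(C) = 8/5 (d(C) = -8/(-5) = -8*(-⅕) = 8/5)
d(-8)*q(-5*2) + 159 = (8/5)*36 + 159 = 288/5 + 159 = 1083/5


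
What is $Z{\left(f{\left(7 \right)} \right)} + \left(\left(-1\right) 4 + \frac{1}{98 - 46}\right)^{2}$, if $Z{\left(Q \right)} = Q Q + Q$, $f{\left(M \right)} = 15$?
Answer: $\frac{691809}{2704} \approx 255.85$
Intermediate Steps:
$Z{\left(Q \right)} = Q + Q^{2}$ ($Z{\left(Q \right)} = Q^{2} + Q = Q + Q^{2}$)
$Z{\left(f{\left(7 \right)} \right)} + \left(\left(-1\right) 4 + \frac{1}{98 - 46}\right)^{2} = 15 \left(1 + 15\right) + \left(\left(-1\right) 4 + \frac{1}{98 - 46}\right)^{2} = 15 \cdot 16 + \left(-4 + \frac{1}{52}\right)^{2} = 240 + \left(-4 + \frac{1}{52}\right)^{2} = 240 + \left(- \frac{207}{52}\right)^{2} = 240 + \frac{42849}{2704} = \frac{691809}{2704}$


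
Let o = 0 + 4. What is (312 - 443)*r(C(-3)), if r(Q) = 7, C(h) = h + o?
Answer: -917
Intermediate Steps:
o = 4
C(h) = 4 + h (C(h) = h + 4 = 4 + h)
(312 - 443)*r(C(-3)) = (312 - 443)*7 = -131*7 = -917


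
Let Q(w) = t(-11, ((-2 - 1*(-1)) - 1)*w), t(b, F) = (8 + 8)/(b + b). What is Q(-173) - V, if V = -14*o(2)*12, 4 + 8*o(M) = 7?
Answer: 685/11 ≈ 62.273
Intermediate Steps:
o(M) = 3/8 (o(M) = -½ + (⅛)*7 = -½ + 7/8 = 3/8)
t(b, F) = 8/b (t(b, F) = 16/((2*b)) = 16*(1/(2*b)) = 8/b)
Q(w) = -8/11 (Q(w) = 8/(-11) = 8*(-1/11) = -8/11)
V = -63 (V = -14*3/8*12 = -21/4*12 = -63)
Q(-173) - V = -8/11 - 1*(-63) = -8/11 + 63 = 685/11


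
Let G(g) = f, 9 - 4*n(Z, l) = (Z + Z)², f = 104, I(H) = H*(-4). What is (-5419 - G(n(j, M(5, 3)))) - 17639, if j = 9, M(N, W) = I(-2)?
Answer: -23162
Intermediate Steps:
I(H) = -4*H
M(N, W) = 8 (M(N, W) = -4*(-2) = 8)
n(Z, l) = 9/4 - Z² (n(Z, l) = 9/4 - (Z + Z)²/4 = 9/4 - 4*Z²/4 = 9/4 - Z²)
G(g) = 104
(-5419 - G(n(j, M(5, 3)))) - 17639 = (-5419 - 1*104) - 17639 = (-5419 - 104) - 17639 = -5523 - 17639 = -23162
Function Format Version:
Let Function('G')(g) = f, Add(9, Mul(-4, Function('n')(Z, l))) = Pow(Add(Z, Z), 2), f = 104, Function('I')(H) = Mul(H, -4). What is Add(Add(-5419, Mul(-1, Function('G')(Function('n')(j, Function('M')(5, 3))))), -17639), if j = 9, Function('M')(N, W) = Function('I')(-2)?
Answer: -23162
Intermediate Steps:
Function('I')(H) = Mul(-4, H)
Function('M')(N, W) = 8 (Function('M')(N, W) = Mul(-4, -2) = 8)
Function('n')(Z, l) = Add(Rational(9, 4), Mul(-1, Pow(Z, 2))) (Function('n')(Z, l) = Add(Rational(9, 4), Mul(Rational(-1, 4), Pow(Add(Z, Z), 2))) = Add(Rational(9, 4), Mul(Rational(-1, 4), Pow(Mul(2, Z), 2))) = Add(Rational(9, 4), Mul(Rational(-1, 4), Mul(4, Pow(Z, 2)))) = Add(Rational(9, 4), Mul(-1, Pow(Z, 2))))
Function('G')(g) = 104
Add(Add(-5419, Mul(-1, Function('G')(Function('n')(j, Function('M')(5, 3))))), -17639) = Add(Add(-5419, Mul(-1, 104)), -17639) = Add(Add(-5419, -104), -17639) = Add(-5523, -17639) = -23162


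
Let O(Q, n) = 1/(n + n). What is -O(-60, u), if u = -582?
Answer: 1/1164 ≈ 0.00085911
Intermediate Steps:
O(Q, n) = 1/(2*n)
-O(-60, u) = -1/(2*(-582)) = -(-1)/(2*582) = -1*(-1/1164) = 1/1164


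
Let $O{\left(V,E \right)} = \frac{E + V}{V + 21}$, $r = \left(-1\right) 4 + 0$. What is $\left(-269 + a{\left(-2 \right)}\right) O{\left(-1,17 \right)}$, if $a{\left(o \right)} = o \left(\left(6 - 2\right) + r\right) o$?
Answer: $- \frac{1076}{5} \approx -215.2$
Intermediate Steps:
$r = -4$ ($r = -4 + 0 = -4$)
$O{\left(V,E \right)} = \frac{E + V}{21 + V}$
$a{\left(o \right)} = 0$ ($a{\left(o \right)} = o \left(\left(6 - 2\right) - 4\right) o = o \left(4 - 4\right) o = o 0 o = 0 o = 0$)
$\left(-269 + a{\left(-2 \right)}\right) O{\left(-1,17 \right)} = \left(-269 + 0\right) \frac{17 - 1}{21 - 1} = - 269 \cdot \frac{1}{20} \cdot 16 = \left(-269\right) \frac{4}{5} = - \frac{1076}{5}$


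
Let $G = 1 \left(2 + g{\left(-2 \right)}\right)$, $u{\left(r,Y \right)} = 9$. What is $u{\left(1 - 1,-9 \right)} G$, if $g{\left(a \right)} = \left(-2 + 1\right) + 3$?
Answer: $36$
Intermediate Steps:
$g{\left(a \right)} = 2$ ($g{\left(a \right)} = -1 + 3 = 2$)
$G = 4$ ($G = 1 \left(2 + 2\right) = 1 \cdot 4 = 4$)
$u{\left(1 - 1,-9 \right)} G = 9 \cdot 4 = 36$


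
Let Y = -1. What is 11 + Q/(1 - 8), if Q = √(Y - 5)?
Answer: 11 - I*√6/7 ≈ 11.0 - 0.34993*I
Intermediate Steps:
Q = I*√6 (Q = √(-1 - 5) = √(-6) = I*√6 ≈ 2.4495*I)
11 + Q/(1 - 8) = 11 + (I*√6)/(1 - 8) = 11 + (I*√6)/(-7) = 11 - I*√6/7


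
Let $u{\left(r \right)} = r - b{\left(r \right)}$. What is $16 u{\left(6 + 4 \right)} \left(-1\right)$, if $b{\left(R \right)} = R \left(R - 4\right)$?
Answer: $800$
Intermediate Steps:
$b{\left(R \right)} = R \left(-4 + R\right)$
$u{\left(r \right)} = r - r \left(-4 + r\right)$
$16 u{\left(6 + 4 \right)} \left(-1\right) = 16 \left(6 + 4\right) \left(5 - \left(6 + 4\right)\right) \left(-1\right) = 16 \cdot 10 \left(5 - 10\right) \left(-1\right) = 16 \cdot 10 \left(-5\right) \left(-1\right) = 16 \left(-50\right) \left(-1\right) = \left(-800\right) \left(-1\right) = 800$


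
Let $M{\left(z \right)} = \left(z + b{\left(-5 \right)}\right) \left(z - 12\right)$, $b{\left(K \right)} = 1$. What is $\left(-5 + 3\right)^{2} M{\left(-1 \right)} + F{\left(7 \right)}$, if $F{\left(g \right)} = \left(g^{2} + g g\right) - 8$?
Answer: $90$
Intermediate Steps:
$F{\left(g \right)} = -8 + 2 g^{2}$ ($F{\left(g \right)} = \left(g^{2} + g^{2}\right) - 8 = 2 g^{2} - 8 = -8 + 2 g^{2}$)
$M{\left(z \right)} = \left(1 + z\right) \left(-12 + z\right)$ ($M{\left(z \right)} = \left(z + 1\right) \left(z - 12\right) = \left(1 + z\right) \left(-12 + z\right)$)
$\left(-5 + 3\right)^{2} M{\left(-1 \right)} + F{\left(7 \right)} = \left(-5 + 3\right)^{2} \left(-12 + \left(-1\right)^{2} - -11\right) - \left(8 - 2 \cdot 7^{2}\right) = \left(-2\right)^{2} \left(-12 + 1 + 11\right) + \left(-8 + 2 \cdot 49\right) = 4 \cdot 0 + \left(-8 + 98\right) = 0 + 90 = 90$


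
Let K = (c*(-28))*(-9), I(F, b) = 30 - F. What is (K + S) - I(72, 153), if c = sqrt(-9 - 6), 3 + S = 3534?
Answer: 3573 + 252*I*sqrt(15) ≈ 3573.0 + 975.99*I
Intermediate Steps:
S = 3531 (S = -3 + 3534 = 3531)
c = I*sqrt(15) (c = sqrt(-15) = I*sqrt(15) ≈ 3.873*I)
K = 252*I*sqrt(15) (K = ((I*sqrt(15))*(-28))*(-9) = -28*I*sqrt(15)*(-9) = 252*I*sqrt(15) ≈ 975.99*I)
(K + S) - I(72, 153) = (252*I*sqrt(15) + 3531) - (30 - 1*72) = (3531 + 252*I*sqrt(15)) - (30 - 72) = (3531 + 252*I*sqrt(15)) - 1*(-42) = (3531 + 252*I*sqrt(15)) + 42 = 3573 + 252*I*sqrt(15)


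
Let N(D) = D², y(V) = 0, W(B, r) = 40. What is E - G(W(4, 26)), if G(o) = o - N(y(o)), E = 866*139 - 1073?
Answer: 119261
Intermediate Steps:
E = 119301 (E = 120374 - 1073 = 119301)
G(o) = o (G(o) = o - 1*0² = o - 1*0 = o + 0 = o)
E - G(W(4, 26)) = 119301 - 1*40 = 119301 - 40 = 119261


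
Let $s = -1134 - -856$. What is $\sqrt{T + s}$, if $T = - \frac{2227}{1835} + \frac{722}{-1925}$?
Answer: $\frac{i \sqrt{5581786038521}}{141295} \approx 16.721 i$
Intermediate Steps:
$s = -278$ ($s = -1134 + 856 = -278$)
$T = - \frac{1122369}{706475}$ ($T = \left(-2227\right) \frac{1}{1835} + 722 \left(- \frac{1}{1925}\right) = - \frac{2227}{1835} - \frac{722}{1925} = - \frac{1122369}{706475} \approx -1.5887$)
$\sqrt{T + s} = \sqrt{- \frac{1122369}{706475} - 278} = \sqrt{- \frac{197522419}{706475}} = \frac{i \sqrt{5581786038521}}{141295}$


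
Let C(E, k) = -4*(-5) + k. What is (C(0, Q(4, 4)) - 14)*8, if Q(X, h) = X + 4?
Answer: 112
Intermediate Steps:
Q(X, h) = 4 + X
C(E, k) = 20 + k
(C(0, Q(4, 4)) - 14)*8 = ((20 + (4 + 4)) - 14)*8 = ((20 + 8) - 14)*8 = (28 - 14)*8 = 14*8 = 112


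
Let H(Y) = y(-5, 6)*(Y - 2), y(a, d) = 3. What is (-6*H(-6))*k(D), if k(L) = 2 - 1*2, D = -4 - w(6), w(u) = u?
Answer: 0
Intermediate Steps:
D = -10 (D = -4 - 1*6 = -4 - 6 = -10)
k(L) = 0 (k(L) = 2 - 2 = 0)
H(Y) = -6 + 3*Y (H(Y) = 3*(Y - 2) = 3*(-2 + Y) = -6 + 3*Y)
(-6*H(-6))*k(D) = -6*(-6 + 3*(-6))*0 = -6*(-6 - 18)*0 = -6*(-24)*0 = 144*0 = 0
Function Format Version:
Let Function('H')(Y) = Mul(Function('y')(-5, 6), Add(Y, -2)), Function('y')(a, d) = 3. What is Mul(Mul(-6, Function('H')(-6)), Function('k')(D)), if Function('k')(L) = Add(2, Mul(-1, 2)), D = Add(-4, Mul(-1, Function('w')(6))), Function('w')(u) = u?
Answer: 0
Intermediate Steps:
D = -10 (D = Add(-4, Mul(-1, 6)) = Add(-4, -6) = -10)
Function('k')(L) = 0 (Function('k')(L) = Add(2, -2) = 0)
Function('H')(Y) = Add(-6, Mul(3, Y)) (Function('H')(Y) = Mul(3, Add(Y, -2)) = Mul(3, Add(-2, Y)) = Add(-6, Mul(3, Y)))
Mul(Mul(-6, Function('H')(-6)), Function('k')(D)) = Mul(Mul(-6, Add(-6, Mul(3, -6))), 0) = Mul(Mul(-6, Add(-6, -18)), 0) = Mul(Mul(-6, -24), 0) = Mul(144, 0) = 0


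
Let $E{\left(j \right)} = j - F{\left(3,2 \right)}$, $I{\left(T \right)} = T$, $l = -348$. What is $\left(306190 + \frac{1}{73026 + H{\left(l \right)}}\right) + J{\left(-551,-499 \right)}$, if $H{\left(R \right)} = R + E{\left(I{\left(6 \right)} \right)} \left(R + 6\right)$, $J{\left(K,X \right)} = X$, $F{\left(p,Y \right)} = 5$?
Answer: $\frac{22112464177}{72336} \approx 3.0569 \cdot 10^{5}$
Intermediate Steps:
$E{\left(j \right)} = -5 + j$ ($E{\left(j \right)} = j - 5 = -5 + j$)
$H{\left(R \right)} = 6 + 2 R$ ($H{\left(R \right)} = R + \left(-5 + 6\right) \left(R + 6\right) = R + 1 \left(6 + R\right) = R + \left(6 + R\right) = 6 + 2 R$)
$\left(306190 + \frac{1}{73026 + H{\left(l \right)}}\right) + J{\left(-551,-499 \right)} = \left(306190 + \frac{1}{73026 + \left(6 + 2 \left(-348\right)\right)}\right) - 499 = \left(306190 + \frac{1}{73026 + \left(6 - 696\right)}\right) - 499 = \left(306190 + \frac{1}{73026 - 690}\right) - 499 = \left(306190 + \frac{1}{72336}\right) - 499 = \frac{22148559841}{72336} - 499 = \frac{22112464177}{72336}$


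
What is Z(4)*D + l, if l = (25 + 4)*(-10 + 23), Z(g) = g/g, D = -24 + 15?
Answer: 368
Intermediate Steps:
D = -9
Z(g) = 1
l = 377 (l = 29*13 = 377)
Z(4)*D + l = 1*(-9) + 377 = -9 + 377 = 368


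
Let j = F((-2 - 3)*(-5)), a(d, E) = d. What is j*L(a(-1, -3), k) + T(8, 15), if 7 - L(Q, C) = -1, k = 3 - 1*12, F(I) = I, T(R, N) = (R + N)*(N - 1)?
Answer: 522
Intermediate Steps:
T(R, N) = (-1 + N)*(N + R) (T(R, N) = (N + R)*(-1 + N) = (-1 + N)*(N + R))
j = 25 (j = (-2 - 3)*(-5) = -5*(-5) = 25)
k = -9 (k = 3 - 12 = -9)
L(Q, C) = 8 (L(Q, C) = 7 - 1*(-1) = 7 + 1 = 8)
j*L(a(-1, -3), k) + T(8, 15) = 25*8 + (15**2 - 1*15 - 1*8 + 15*8) = 200 + (225 - 15 - 8 + 120) = 200 + 322 = 522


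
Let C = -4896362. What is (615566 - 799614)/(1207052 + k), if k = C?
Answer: 92024/1844655 ≈ 0.049887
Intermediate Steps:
k = -4896362
(615566 - 799614)/(1207052 + k) = (615566 - 799614)/(1207052 - 4896362) = -184048/(-3689310) = -184048*(-1/3689310) = 92024/1844655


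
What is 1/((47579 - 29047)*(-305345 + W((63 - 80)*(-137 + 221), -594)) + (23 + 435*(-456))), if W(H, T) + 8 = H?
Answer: -1/5685463829 ≈ -1.7589e-10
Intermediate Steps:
W(H, T) = -8 + H
1/((47579 - 29047)*(-305345 + W((63 - 80)*(-137 + 221), -594)) + (23 + 435*(-456))) = 1/((47579 - 29047)*(-305345 + (-8 + (63 - 80)*(-137 + 221))) + (23 + 435*(-456))) = 1/(18532*(-305345 + (-8 - 17*84)) + (23 - 198360)) = 1/(18532*(-305345 + (-8 - 1428)) - 198337) = 1/(18532*(-305345 - 1436) - 198337) = 1/(18532*(-306781) - 198337) = 1/(-5685265492 - 198337) = 1/(-5685463829) = -1/5685463829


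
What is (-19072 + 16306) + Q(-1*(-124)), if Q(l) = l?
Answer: -2642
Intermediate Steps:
(-19072 + 16306) + Q(-1*(-124)) = (-19072 + 16306) - 1*(-124) = -2766 + 124 = -2642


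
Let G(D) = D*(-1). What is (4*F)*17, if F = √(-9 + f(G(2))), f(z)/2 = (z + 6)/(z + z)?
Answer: 68*I*√11 ≈ 225.53*I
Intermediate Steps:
G(D) = -D
f(z) = (6 + z)/z (f(z) = 2*((z + 6)/(z + z)) = 2*((6 + z)/((2*z))) = 2*((6 + z)*(1/(2*z))) = 2*((6 + z)/(2*z)) = (6 + z)/z)
F = I*√11 (F = √(-9 + (6 - 1*2)/((-1*2))) = √(-9 + (6 - 2)/(-2)) = √(-9 - ½*4) = √(-9 - 2) = √(-11) = I*√11 ≈ 3.3166*I)
(4*F)*17 = (4*(I*√11))*17 = (4*I*√11)*17 = 68*I*√11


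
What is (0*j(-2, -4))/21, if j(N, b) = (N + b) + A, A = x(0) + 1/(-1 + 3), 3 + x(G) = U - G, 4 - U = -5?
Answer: 0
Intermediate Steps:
U = 9 (U = 4 - 1*(-5) = 4 + 5 = 9)
x(G) = 6 - G (x(G) = -3 + (9 - G) = 6 - G)
A = 13/2 (A = (6 - 1*0) + 1/(-1 + 3) = (6 + 0) + 1/2 = 6 + ½ = 13/2 ≈ 6.5000)
j(N, b) = 13/2 + N + b (j(N, b) = (N + b) + 13/2 = 13/2 + N + b)
(0*j(-2, -4))/21 = (0*(13/2 - 2 - 4))/21 = (0*(½))*(1/21) = 0*(1/21) = 0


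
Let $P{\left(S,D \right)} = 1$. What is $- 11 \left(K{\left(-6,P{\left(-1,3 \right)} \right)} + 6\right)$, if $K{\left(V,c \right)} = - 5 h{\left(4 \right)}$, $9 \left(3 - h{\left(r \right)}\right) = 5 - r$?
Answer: $\frac{836}{9} \approx 92.889$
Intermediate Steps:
$h{\left(r \right)} = \frac{22}{9} + \frac{r}{9}$ ($h{\left(r \right)} = 3 - \frac{5 - r}{9} = 3 + \left(- \frac{5}{9} + \frac{r}{9}\right) = \frac{22}{9} + \frac{r}{9}$)
$K{\left(V,c \right)} = - \frac{130}{9}$ ($K{\left(V,c \right)} = - 5 \left(\frac{22}{9} + \frac{1}{9} \cdot 4\right) = - 5 \left(\frac{22}{9} + \frac{4}{9}\right) = \left(-5\right) \frac{26}{9} = - \frac{130}{9}$)
$- 11 \left(K{\left(-6,P{\left(-1,3 \right)} \right)} + 6\right) = - 11 \left(- \frac{130}{9} + 6\right) = \left(-11\right) \left(- \frac{76}{9}\right) = \frac{836}{9}$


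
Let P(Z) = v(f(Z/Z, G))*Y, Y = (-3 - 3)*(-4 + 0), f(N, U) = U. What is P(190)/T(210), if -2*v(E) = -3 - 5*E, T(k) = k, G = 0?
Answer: 6/35 ≈ 0.17143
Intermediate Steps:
Y = 24 (Y = -6*(-4) = 24)
v(E) = 3/2 + 5*E/2 (v(E) = -(-3 - 5*E)/2 = 3/2 + 5*E/2)
P(Z) = 36 (P(Z) = (3/2 + (5/2)*0)*24 = (3/2 + 0)*24 = (3/2)*24 = 36)
P(190)/T(210) = 36/210 = 36*(1/210) = 6/35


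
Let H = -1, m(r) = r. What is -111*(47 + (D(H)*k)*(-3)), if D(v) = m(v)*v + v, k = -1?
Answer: -5217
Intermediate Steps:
D(v) = v + v² (D(v) = v*v + v = v² + v = v + v²)
-111*(47 + (D(H)*k)*(-3)) = -111*(47 + (-(1 - 1)*(-1))*(-3)) = -111*(47 + (-1*0*(-1))*(-3)) = -111*(47 + (0*(-1))*(-3)) = -111*(47 + 0*(-3)) = -111*(47 + 0) = -111*47 = -5217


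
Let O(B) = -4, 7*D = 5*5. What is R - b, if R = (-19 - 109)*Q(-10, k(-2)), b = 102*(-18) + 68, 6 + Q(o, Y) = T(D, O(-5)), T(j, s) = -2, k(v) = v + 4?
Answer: 2792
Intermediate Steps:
k(v) = 4 + v
D = 25/7 (D = (5*5)/7 = (⅐)*25 = 25/7 ≈ 3.5714)
Q(o, Y) = -8 (Q(o, Y) = -6 - 2 = -8)
b = -1768 (b = -1836 + 68 = -1768)
R = 1024 (R = (-19 - 109)*(-8) = -128*(-8) = 1024)
R - b = 1024 - 1*(-1768) = 1024 + 1768 = 2792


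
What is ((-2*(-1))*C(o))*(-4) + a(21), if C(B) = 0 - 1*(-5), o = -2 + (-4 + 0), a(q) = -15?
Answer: -55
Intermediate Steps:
o = -6 (o = -2 - 4 = -6)
C(B) = 5 (C(B) = 0 + 5 = 5)
((-2*(-1))*C(o))*(-4) + a(21) = (-2*(-1)*5)*(-4) - 15 = (2*5)*(-4) - 15 = 10*(-4) - 15 = -40 - 15 = -55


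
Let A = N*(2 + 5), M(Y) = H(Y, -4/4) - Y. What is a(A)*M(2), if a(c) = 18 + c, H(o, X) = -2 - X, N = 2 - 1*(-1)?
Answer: -117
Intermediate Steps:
N = 3 (N = 2 + 1 = 3)
M(Y) = -1 - Y (M(Y) = (-2 - (-4)/4) - Y = (-2 - 1*(-1)) - Y = (-2 + 1) - Y = -1 - Y)
A = 21 (A = 3*(2 + 5) = 3*7 = 21)
a(A)*M(2) = (18 + 21)*(-1 - 1*2) = 39*(-1 - 2) = 39*(-3) = -117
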